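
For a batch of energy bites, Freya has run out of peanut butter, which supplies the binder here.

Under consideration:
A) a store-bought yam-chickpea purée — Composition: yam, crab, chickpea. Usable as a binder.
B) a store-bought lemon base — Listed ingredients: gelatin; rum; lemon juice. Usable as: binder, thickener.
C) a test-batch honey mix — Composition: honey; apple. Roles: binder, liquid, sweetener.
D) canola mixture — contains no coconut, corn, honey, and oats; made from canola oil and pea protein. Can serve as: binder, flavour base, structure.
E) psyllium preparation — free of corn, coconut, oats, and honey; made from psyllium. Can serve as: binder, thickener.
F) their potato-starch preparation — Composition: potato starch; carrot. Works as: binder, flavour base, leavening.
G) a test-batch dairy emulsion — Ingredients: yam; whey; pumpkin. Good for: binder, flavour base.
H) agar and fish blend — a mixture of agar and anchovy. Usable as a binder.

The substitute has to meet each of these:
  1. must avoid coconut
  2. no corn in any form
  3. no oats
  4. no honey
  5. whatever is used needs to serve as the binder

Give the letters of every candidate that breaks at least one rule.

C

A: all constraints satisfied — keep
B: no oats, no honey — valid
C: has honey, so not honey-free — out
D: works as a binder, no oats, no corn — keep
E: no oats, no honey — keep
F: nothing on the exclusion list — OK
G: no honey, no corn — valid
H: only anchovy and agar; none excluded — valid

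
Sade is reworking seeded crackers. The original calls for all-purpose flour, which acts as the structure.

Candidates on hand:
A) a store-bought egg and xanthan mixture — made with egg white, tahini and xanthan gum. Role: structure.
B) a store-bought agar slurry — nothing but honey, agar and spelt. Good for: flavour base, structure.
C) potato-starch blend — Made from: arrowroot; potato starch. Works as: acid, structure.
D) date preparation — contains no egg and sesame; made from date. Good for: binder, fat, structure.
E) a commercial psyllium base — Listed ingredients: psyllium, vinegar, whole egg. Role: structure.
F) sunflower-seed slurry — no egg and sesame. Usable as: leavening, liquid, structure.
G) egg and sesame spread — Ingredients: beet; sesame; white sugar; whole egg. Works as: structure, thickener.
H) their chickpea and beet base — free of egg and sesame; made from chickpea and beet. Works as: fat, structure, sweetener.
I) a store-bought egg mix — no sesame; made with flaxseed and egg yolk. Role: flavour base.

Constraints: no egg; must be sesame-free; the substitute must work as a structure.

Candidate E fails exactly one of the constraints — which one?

egg-free

usable as a structure: satisfied
sesame-free: satisfied
egg-free: has whole egg — fails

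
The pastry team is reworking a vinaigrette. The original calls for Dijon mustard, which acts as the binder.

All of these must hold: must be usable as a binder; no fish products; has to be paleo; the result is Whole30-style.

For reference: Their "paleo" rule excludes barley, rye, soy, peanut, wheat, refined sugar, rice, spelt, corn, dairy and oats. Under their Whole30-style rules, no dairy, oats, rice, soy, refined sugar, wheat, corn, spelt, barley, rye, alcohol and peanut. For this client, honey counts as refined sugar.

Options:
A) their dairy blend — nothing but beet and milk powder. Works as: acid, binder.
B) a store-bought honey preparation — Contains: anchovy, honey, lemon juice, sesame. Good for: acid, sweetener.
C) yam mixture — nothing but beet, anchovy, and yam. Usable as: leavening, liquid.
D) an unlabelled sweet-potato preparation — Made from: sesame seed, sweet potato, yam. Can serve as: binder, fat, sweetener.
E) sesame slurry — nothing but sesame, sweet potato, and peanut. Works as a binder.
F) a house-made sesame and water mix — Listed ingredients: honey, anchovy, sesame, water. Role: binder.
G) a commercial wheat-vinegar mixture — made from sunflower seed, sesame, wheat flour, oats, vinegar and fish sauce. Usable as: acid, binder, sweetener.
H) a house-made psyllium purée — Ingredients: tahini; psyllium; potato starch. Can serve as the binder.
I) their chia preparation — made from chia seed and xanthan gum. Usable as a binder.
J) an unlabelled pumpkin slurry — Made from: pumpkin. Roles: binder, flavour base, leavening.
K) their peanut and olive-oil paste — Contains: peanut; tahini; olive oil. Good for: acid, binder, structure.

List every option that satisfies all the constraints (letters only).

D, H, I, J

A: has milk powder, so not paleo; has milk powder, so not Whole30-style — out
B: not usable as a binder; has honey, so not paleo (and 2 more) — reject
C: not usable as a binder; has anchovy, so not fish-free — out
D: all constraints satisfied — keep
E: has peanut, so not paleo; has peanut, so not Whole30-style — out
F: has honey, so not paleo; has honey, so not Whole30-style (and 1 more) — no
G: has oats, so not paleo; has oats, so not Whole30-style (and 1 more) — reject
H: paleo, no fish — keep
I: nothing on the exclusion list — valid
J: only pumpkin; none excluded — keep
K: has peanut, so not paleo; has peanut, so not Whole30-style — no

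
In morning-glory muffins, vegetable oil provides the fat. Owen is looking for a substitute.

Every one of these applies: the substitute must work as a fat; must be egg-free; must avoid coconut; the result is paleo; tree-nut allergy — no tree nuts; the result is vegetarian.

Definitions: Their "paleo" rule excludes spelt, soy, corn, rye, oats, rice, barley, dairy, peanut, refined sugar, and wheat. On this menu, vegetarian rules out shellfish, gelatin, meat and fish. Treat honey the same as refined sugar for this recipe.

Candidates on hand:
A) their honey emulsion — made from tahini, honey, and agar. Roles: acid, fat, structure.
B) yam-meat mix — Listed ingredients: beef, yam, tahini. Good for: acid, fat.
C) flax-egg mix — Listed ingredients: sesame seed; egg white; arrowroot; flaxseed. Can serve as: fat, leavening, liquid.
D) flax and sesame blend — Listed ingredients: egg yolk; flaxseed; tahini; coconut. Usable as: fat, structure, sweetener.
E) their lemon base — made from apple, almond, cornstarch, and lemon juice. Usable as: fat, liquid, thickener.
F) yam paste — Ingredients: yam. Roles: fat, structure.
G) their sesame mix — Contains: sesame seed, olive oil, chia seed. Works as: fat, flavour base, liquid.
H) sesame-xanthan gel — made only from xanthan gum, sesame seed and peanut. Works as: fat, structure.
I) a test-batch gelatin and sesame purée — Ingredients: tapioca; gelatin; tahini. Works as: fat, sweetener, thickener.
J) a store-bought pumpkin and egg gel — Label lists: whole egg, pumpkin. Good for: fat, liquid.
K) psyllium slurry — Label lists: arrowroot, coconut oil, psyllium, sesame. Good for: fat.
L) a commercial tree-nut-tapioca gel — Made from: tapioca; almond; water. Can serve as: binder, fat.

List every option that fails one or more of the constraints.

A, B, C, D, E, H, I, J, K, L

A: has honey, so not paleo — reject
B: has beef, so not vegetarian — no
C: has egg white, so not egg-free — reject
D: has egg yolk, so not egg-free; has coconut, so not coconut-free — no
E: has cornstarch, so not paleo; has almond, so not tree-nut-free — out
F: all constraints satisfied — keep
G: nothing on the exclusion list — OK
H: has peanut, so not paleo — out
I: has gelatin, so not vegetarian — out
J: has whole egg, so not egg-free — reject
K: has coconut oil, so not coconut-free — out
L: has almond, so not tree-nut-free — no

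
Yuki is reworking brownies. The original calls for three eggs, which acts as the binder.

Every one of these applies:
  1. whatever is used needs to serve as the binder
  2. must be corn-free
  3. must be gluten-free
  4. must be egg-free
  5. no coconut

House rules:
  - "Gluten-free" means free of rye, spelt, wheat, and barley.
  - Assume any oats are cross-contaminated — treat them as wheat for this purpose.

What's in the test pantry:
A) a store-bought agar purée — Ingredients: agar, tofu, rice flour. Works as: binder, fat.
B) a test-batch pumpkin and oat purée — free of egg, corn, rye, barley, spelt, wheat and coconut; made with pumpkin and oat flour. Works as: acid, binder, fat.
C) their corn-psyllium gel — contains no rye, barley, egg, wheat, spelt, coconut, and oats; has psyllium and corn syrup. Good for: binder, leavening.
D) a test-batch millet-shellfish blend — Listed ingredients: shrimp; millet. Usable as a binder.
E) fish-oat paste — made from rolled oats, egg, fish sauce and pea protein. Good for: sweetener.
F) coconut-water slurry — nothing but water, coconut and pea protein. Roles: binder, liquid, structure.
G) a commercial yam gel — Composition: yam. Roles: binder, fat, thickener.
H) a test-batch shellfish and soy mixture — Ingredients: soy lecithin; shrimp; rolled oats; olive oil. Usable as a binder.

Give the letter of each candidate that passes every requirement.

A, D, G

A: only rice flour, tofu and agar; none excluded — keep
B: has oat flour, so not gluten-free — out
C: has corn syrup, so not corn-free — no
D: only shrimp and millet; none excluded — OK
E: not usable as a binder; has rolled oats, so not gluten-free (and 1 more) — out
F: has coconut, so not coconut-free — no
G: every rule checks out — valid
H: has rolled oats, so not gluten-free — reject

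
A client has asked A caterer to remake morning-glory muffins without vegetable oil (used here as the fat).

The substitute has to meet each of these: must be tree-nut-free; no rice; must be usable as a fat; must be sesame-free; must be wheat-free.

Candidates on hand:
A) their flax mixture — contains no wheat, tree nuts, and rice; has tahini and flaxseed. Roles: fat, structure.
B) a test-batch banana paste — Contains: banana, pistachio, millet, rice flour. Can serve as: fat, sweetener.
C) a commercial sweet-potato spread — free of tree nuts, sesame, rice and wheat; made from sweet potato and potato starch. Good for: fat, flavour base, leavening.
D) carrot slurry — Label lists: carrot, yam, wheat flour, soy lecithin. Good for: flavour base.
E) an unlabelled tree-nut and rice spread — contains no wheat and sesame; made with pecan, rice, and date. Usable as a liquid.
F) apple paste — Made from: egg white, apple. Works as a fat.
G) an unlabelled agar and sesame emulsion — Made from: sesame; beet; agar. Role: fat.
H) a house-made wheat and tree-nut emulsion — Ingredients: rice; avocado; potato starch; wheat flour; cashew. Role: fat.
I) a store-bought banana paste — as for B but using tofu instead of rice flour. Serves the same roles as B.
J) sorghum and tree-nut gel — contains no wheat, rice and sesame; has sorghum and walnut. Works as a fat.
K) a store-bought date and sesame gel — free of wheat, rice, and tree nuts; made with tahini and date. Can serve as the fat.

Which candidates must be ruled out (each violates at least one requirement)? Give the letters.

A: has tahini, so not sesame-free — out
B: has rice flour, so not rice-free; has pistachio, so not tree-nut-free — out
C: works as a fat, no wheat, no tree nuts — valid
D: not usable as a fat; has wheat flour, so not wheat-free — reject
E: not usable as a fat; has rice, so not rice-free (and 1 more) — no
F: all constraints satisfied — valid
G: has sesame, so not sesame-free — no
H: has rice, so not rice-free; has wheat flour, so not wheat-free (and 1 more) — no
I: has pistachio, so not tree-nut-free — out
J: has walnut, so not tree-nut-free — out
K: has tahini, so not sesame-free — no

A, B, D, E, G, H, I, J, K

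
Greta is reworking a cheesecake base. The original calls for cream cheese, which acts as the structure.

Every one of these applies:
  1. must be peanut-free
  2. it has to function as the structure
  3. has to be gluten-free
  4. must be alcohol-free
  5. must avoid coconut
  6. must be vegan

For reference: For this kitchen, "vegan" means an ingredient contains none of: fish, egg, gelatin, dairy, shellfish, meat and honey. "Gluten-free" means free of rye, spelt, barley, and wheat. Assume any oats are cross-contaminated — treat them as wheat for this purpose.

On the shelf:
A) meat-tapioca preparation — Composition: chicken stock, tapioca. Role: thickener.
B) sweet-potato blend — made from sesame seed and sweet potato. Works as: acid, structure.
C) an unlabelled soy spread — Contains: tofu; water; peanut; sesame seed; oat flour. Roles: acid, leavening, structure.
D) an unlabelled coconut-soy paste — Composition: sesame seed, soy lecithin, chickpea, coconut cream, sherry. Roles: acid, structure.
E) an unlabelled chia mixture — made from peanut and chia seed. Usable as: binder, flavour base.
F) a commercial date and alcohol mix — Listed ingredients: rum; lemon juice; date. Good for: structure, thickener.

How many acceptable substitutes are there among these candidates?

A: not usable as a structure; has chicken stock, so not vegan — out
B: all constraints satisfied — valid
C: has oat flour, so not gluten-free; has peanut, so not peanut-free — reject
D: has coconut cream, so not coconut-free; has sherry, so not alcohol-free — reject
E: not usable as a structure; has peanut, so not peanut-free — reject
F: has rum, so not alcohol-free — reject

1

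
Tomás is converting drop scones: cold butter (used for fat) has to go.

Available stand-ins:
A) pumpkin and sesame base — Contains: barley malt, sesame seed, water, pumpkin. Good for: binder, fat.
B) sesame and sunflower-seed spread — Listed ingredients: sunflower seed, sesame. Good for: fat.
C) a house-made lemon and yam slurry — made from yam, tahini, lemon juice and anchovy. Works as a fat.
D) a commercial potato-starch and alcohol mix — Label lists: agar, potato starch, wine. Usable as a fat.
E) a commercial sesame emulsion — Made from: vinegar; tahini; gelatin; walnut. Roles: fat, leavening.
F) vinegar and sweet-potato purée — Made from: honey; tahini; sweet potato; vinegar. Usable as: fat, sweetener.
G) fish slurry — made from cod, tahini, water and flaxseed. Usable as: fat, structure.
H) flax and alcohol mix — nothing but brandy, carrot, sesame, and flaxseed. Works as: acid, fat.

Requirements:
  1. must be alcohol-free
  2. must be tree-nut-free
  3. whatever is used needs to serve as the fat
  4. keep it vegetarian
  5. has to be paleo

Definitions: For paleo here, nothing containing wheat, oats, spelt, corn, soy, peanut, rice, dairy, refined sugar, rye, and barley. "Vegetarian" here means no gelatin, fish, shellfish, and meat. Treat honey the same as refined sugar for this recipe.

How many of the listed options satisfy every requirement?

1

A: has barley malt, so not paleo — out
B: works as a fat, paleo, no tree nuts — valid
C: has anchovy, so not vegetarian — no
D: has wine, so not alcohol-free — reject
E: has gelatin, so not vegetarian; has walnut, so not tree-nut-free — no
F: has honey, so not paleo — reject
G: has cod, so not vegetarian — no
H: has brandy, so not alcohol-free — out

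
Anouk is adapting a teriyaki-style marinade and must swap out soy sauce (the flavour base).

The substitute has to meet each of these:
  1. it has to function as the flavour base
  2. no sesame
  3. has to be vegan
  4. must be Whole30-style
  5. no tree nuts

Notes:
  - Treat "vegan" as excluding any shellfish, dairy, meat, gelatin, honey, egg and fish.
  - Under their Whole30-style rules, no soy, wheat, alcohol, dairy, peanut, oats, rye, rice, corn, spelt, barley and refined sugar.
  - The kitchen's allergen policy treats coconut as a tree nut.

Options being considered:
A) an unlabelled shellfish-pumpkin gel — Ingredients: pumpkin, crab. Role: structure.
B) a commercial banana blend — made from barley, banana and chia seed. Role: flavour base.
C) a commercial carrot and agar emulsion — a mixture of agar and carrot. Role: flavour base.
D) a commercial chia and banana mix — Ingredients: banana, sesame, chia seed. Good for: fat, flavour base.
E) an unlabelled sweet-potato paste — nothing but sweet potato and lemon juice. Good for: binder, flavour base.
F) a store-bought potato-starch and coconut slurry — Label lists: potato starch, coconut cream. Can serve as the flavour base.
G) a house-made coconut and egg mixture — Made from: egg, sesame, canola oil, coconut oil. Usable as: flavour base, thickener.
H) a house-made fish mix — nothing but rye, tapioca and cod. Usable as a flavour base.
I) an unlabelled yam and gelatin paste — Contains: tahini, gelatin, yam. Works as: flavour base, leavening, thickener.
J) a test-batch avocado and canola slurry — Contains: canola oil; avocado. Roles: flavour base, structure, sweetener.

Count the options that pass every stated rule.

3

A: not usable as a flavour base; has crab, so not vegan — reject
B: has barley, so not Whole30-style — out
C: Whole30-style, vegan — keep
D: has sesame, so not sesame-free — no
E: nothing on the exclusion list — valid
F: has coconut cream, so not tree-nut-free — out
G: has egg, so not vegan; has sesame, so not sesame-free (and 1 more) — no
H: has cod, so not vegan; has rye, so not Whole30-style — no
I: has gelatin, so not vegan; has tahini, so not sesame-free — out
J: vegan, no sesame — OK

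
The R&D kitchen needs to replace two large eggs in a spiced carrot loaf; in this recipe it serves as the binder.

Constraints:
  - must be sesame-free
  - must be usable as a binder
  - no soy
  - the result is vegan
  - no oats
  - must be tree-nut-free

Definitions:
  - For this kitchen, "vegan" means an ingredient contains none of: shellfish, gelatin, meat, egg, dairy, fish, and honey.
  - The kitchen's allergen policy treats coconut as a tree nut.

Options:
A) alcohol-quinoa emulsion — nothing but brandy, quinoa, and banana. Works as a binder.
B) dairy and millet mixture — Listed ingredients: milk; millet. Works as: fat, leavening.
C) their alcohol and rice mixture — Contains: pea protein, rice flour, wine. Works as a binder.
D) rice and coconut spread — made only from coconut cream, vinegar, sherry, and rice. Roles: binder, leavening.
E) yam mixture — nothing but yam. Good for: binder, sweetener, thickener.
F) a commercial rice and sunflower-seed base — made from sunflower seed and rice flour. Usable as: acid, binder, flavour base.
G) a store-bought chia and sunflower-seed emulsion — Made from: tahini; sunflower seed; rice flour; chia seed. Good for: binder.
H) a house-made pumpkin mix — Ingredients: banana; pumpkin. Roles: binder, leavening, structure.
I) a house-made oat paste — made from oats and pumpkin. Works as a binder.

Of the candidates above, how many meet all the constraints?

5

A: only brandy, banana, and quinoa; none excluded — OK
B: not usable as a binder; has milk, so not vegan — no
C: tree-nut-free, no sesame — keep
D: has coconut cream, so not tree-nut-free — out
E: every rule checks out — valid
F: all constraints satisfied — keep
G: has tahini, so not sesame-free — no
H: only banana and pumpkin; none excluded — OK
I: has oats, so not oat-free — no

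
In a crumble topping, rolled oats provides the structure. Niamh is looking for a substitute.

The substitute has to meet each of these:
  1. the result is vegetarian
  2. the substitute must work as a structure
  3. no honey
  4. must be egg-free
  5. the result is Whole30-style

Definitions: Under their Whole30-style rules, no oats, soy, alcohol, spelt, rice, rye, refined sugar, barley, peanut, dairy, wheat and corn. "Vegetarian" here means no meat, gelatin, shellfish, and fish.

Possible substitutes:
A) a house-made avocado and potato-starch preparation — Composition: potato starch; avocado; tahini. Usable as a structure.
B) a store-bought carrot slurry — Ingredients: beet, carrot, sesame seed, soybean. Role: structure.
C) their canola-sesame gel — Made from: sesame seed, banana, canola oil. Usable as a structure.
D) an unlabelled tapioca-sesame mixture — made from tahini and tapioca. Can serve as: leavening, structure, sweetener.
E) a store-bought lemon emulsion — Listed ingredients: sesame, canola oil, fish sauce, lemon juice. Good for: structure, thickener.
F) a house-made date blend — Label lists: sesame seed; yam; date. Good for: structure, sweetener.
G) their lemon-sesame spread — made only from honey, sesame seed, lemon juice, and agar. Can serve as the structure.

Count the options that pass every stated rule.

A: nothing on the exclusion list — valid
B: has soybean, so not Whole30-style — no
C: works as a structure, no honey, Whole30-style — OK
D: works as a structure, Whole30-style, vegetarian — valid
E: has fish sauce, so not vegetarian — out
F: every rule checks out — valid
G: has honey, so not honey-free — no

4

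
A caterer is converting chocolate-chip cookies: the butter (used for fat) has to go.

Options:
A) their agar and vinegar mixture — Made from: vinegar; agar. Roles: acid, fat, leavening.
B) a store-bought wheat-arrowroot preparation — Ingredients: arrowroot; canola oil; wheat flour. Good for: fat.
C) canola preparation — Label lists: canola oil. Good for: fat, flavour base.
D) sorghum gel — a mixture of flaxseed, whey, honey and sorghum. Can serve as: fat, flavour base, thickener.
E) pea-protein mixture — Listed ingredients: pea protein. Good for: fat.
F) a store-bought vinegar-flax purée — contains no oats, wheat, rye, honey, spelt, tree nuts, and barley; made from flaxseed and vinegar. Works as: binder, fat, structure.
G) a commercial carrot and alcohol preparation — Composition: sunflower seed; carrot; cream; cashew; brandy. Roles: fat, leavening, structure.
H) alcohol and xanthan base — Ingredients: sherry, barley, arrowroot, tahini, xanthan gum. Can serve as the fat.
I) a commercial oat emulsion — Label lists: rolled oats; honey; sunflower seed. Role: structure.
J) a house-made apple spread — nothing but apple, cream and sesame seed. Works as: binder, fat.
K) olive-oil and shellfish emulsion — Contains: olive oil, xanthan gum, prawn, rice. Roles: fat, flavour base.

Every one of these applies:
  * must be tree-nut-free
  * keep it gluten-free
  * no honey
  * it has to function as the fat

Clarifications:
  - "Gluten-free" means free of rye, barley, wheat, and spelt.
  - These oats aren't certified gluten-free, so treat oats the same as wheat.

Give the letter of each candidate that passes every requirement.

A, C, E, F, J, K

A: nothing on the exclusion list — keep
B: has wheat flour, so not gluten-free — out
C: nothing on the exclusion list — keep
D: has honey, so not honey-free — out
E: only pea protein; none excluded — keep
F: nothing on the exclusion list — OK
G: has cashew, so not tree-nut-free — out
H: has barley, so not gluten-free — out
I: not usable as a fat; has rolled oats, so not gluten-free (and 1 more) — out
J: gluten-free, no tree nuts — keep
K: every rule checks out — OK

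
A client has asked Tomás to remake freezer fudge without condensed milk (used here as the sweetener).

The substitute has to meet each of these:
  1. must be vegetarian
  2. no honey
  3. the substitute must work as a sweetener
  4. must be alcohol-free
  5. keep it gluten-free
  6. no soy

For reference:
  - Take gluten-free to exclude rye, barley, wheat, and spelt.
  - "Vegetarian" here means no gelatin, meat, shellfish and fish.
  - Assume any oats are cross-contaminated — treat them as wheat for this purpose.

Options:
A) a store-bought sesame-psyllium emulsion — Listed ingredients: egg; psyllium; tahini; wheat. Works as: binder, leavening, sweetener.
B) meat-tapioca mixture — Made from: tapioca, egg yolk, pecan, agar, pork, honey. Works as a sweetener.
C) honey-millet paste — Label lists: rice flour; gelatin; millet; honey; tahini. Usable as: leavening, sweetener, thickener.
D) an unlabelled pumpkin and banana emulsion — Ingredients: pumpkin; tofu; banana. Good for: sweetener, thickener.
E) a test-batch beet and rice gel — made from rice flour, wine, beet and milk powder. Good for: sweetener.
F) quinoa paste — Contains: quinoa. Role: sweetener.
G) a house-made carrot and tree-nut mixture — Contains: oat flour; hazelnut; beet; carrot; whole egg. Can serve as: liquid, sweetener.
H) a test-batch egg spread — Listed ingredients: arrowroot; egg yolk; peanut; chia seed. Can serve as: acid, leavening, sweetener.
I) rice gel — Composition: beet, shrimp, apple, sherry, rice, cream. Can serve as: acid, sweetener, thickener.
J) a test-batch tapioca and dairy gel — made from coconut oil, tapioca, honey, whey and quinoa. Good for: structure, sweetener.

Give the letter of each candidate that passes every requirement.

F, H

A: has wheat, so not gluten-free — reject
B: has pork, so not vegetarian; has honey, so not honey-free — no
C: has gelatin, so not vegetarian; has honey, so not honey-free — out
D: has tofu, so not soy-free — out
E: has wine, so not alcohol-free — out
F: works as a sweetener, vegetarian, no alcohol — OK
G: has oat flour, so not gluten-free — no
H: every rule checks out — OK
I: has shrimp, so not vegetarian; has sherry, so not alcohol-free — reject
J: has honey, so not honey-free — no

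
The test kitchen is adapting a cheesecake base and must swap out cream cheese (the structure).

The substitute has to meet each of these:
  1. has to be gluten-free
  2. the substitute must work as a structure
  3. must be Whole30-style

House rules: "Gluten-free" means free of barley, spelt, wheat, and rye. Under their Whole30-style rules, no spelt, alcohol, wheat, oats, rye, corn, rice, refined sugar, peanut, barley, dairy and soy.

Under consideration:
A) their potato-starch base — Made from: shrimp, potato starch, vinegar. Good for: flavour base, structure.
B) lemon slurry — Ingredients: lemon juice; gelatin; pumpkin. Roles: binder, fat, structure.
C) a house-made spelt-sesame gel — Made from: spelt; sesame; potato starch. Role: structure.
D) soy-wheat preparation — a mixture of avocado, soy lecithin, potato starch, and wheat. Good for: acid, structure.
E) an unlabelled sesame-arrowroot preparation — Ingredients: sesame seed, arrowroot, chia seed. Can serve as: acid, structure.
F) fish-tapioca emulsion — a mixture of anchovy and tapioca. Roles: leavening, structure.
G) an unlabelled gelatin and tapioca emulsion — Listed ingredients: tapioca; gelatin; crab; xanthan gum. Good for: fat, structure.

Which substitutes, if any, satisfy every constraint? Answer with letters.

A: all constraints satisfied — OK
B: only gelatin, pumpkin and lemon juice; none excluded — keep
C: has spelt, so not gluten-free; has spelt, so not Whole30-style — no
D: has wheat, so not gluten-free; has soy lecithin, so not Whole30-style — out
E: only sesame seed, chia seed and arrowroot; none excluded — keep
F: every rule checks out — OK
G: nothing on the exclusion list — OK

A, B, E, F, G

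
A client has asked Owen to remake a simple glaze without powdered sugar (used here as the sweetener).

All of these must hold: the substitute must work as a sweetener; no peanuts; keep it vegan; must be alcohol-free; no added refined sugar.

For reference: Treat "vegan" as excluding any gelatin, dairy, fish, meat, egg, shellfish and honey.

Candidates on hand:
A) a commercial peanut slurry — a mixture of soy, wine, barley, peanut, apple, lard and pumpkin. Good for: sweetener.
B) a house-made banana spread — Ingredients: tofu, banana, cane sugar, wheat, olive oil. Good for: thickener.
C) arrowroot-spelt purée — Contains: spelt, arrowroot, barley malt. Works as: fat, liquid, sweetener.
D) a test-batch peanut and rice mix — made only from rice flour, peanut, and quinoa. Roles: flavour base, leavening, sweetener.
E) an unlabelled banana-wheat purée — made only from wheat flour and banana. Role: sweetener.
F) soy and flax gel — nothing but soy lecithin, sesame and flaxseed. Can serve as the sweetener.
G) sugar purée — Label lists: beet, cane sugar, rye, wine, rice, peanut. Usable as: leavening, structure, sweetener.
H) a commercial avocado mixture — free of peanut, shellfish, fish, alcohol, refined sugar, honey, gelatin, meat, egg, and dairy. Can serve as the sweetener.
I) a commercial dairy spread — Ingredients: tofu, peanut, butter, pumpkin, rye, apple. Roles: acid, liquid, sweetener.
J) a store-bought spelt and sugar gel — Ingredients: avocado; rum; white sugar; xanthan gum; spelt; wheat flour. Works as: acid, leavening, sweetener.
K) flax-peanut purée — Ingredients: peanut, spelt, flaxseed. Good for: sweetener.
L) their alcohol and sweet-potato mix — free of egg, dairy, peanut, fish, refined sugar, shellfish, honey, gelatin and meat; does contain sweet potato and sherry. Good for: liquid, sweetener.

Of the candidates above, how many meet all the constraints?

4

A: has lard, so not vegan; has peanut, so not peanut-free (and 1 more) — no
B: not usable as a sweetener; has cane sugar, so not no-added-sugar — reject
C: every rule checks out — OK
D: has peanut, so not peanut-free — no
E: only wheat flour and banana; none excluded — OK
F: only sesame, soy lecithin and flaxseed; none excluded — OK
G: has cane sugar, so not no-added-sugar; has peanut, so not peanut-free (and 1 more) — reject
H: works as a sweetener, vegan, no peanut — keep
I: has butter, so not vegan; has peanut, so not peanut-free — reject
J: has white sugar, so not no-added-sugar; has rum, so not alcohol-free — reject
K: has peanut, so not peanut-free — out
L: has sherry, so not alcohol-free — reject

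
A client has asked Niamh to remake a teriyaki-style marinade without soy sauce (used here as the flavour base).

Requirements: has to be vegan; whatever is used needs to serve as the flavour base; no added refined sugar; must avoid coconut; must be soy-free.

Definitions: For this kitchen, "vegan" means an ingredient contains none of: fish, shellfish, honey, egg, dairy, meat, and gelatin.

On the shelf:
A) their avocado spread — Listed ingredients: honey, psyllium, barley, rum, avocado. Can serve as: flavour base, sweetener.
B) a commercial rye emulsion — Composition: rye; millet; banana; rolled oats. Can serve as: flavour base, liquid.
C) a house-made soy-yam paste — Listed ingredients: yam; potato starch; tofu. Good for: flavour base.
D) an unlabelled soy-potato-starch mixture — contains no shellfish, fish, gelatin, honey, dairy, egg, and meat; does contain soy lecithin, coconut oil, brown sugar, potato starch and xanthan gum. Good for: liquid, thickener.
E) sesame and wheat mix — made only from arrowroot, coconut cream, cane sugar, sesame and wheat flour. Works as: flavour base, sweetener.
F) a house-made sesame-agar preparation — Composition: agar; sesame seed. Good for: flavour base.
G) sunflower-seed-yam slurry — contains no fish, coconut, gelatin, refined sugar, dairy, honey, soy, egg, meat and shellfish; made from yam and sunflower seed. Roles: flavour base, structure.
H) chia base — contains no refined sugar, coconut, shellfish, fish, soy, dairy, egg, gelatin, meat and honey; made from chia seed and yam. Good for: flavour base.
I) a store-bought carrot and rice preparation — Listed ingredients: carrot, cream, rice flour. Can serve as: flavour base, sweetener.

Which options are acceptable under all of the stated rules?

B, F, G, H

A: has honey, so not vegan — reject
B: rolled oats and rye etc. — none of it excluded — keep
C: has tofu, so not soy-free — no
D: not usable as a flavour base; has soy lecithin, so not soy-free (and 2 more) — reject
E: has coconut cream, so not coconut-free; has cane sugar, so not no-added-sugar — no
F: no coconut, vegan — OK
G: no coconut, vegan — valid
H: every rule checks out — valid
I: has cream, so not vegan — no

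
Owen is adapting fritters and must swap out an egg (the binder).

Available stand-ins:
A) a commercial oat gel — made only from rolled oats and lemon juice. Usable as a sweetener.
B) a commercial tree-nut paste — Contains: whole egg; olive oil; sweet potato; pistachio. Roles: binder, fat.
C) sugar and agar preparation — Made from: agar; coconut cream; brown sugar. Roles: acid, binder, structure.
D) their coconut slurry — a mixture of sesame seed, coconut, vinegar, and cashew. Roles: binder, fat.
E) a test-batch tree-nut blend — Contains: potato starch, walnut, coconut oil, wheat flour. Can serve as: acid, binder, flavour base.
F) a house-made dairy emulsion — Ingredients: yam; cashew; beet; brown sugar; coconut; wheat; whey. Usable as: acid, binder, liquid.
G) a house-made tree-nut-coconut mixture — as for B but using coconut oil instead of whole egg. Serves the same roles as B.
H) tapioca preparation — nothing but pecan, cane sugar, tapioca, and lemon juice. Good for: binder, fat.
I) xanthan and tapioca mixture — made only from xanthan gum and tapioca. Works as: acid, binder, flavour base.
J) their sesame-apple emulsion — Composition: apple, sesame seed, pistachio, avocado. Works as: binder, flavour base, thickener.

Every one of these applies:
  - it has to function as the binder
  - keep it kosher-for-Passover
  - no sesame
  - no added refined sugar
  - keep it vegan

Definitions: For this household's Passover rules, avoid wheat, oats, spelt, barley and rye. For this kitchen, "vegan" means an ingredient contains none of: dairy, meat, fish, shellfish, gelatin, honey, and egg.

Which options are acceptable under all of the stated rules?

A: not usable as a binder; has rolled oats, so not kosher-for-Passover — reject
B: has whole egg, so not vegan — out
C: has brown sugar, so not no-added-sugar — no
D: has sesame seed, so not sesame-free — no
E: has wheat flour, so not kosher-for-Passover — no
F: has wheat, so not kosher-for-Passover; has whey, so not vegan (and 1 more) — reject
G: every rule checks out — OK
H: has cane sugar, so not no-added-sugar — reject
I: all constraints satisfied — keep
J: has sesame seed, so not sesame-free — no

G, I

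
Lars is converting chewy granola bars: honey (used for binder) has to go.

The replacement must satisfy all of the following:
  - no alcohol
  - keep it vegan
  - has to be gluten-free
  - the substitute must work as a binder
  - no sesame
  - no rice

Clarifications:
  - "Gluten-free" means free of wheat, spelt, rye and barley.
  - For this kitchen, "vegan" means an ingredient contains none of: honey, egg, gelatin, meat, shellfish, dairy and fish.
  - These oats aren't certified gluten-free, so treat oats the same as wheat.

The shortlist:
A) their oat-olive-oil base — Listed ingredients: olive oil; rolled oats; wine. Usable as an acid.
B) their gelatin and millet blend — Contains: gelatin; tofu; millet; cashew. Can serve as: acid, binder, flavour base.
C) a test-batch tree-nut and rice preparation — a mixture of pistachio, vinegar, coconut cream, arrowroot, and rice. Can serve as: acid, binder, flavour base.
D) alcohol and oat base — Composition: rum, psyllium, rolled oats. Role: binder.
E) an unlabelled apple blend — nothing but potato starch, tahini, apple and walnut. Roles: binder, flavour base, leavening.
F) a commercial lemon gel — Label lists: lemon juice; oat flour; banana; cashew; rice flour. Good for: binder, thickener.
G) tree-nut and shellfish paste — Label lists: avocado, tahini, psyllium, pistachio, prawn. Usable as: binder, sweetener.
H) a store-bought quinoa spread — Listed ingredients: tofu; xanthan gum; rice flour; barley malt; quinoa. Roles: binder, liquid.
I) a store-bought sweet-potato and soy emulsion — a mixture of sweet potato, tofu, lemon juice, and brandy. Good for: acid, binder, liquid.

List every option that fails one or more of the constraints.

A, B, C, D, E, F, G, H, I

A: not usable as a binder; has rolled oats, so not gluten-free (and 1 more) — reject
B: has gelatin, so not vegan — reject
C: has rice, so not rice-free — out
D: has rolled oats, so not gluten-free; has rum, so not alcohol-free — out
E: has tahini, so not sesame-free — reject
F: has oat flour, so not gluten-free; has rice flour, so not rice-free — out
G: has prawn, so not vegan; has tahini, so not sesame-free — reject
H: has barley malt, so not gluten-free; has rice flour, so not rice-free — reject
I: has brandy, so not alcohol-free — no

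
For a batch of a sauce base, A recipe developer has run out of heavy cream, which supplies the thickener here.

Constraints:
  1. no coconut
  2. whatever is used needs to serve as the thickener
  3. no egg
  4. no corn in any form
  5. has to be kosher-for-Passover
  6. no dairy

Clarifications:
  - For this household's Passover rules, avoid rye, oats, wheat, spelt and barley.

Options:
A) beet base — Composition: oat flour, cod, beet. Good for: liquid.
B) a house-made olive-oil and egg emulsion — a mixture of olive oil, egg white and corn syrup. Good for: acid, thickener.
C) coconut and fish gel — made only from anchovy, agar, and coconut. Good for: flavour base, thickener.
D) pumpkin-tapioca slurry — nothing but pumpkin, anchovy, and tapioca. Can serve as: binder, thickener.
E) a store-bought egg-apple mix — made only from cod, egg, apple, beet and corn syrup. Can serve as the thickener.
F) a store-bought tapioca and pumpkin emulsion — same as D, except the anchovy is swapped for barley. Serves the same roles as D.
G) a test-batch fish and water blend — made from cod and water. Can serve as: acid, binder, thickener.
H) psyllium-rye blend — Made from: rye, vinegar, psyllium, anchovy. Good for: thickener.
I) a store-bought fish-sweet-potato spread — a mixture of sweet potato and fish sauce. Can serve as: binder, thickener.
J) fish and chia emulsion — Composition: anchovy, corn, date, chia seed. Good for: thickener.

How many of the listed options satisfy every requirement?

3

A: not usable as a thickener; has oat flour, so not kosher-for-Passover — reject
B: has corn syrup, so not corn-free; has egg white, so not egg-free — no
C: has coconut, so not coconut-free — reject
D: only anchovy, tapioca, and pumpkin; none excluded — keep
E: has corn syrup, so not corn-free; has egg, so not egg-free — out
F: has barley, so not kosher-for-Passover — out
G: only cod and water; none excluded — OK
H: has rye, so not kosher-for-Passover — reject
I: only fish sauce and sweet potato; none excluded — keep
J: has corn, so not corn-free — no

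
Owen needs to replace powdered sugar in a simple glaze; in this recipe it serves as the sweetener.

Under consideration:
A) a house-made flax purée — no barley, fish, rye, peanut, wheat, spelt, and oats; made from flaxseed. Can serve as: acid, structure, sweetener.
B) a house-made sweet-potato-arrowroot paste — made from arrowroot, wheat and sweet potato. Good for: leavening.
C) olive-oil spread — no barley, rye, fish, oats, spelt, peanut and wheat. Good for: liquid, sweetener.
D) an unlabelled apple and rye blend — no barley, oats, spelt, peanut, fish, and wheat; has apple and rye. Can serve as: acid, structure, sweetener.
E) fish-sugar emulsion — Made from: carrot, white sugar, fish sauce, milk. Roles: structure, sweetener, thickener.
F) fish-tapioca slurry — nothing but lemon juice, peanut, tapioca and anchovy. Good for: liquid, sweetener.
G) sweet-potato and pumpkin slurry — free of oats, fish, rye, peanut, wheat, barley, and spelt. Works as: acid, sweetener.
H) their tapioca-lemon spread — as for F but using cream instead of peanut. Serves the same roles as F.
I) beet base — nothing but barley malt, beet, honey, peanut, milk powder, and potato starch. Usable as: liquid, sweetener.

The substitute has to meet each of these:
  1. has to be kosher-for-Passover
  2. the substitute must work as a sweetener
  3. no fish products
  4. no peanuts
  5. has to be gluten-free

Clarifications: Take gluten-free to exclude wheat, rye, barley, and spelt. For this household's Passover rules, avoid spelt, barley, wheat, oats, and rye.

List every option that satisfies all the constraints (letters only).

A: works as a sweetener, no peanut, kosher-for-Passover — keep
B: not usable as a sweetener; has wheat, so not gluten-free (and 1 more) — out
C: nothing on the exclusion list — OK
D: has rye, so not gluten-free; has rye, so not kosher-for-Passover — out
E: has fish sauce, so not fish-free — out
F: has anchovy, so not fish-free; has peanut, so not peanut-free — out
G: works as a sweetener, kosher-for-Passover, no peanut — OK
H: has anchovy, so not fish-free — no
I: has barley malt, so not gluten-free; has barley malt, so not kosher-for-Passover (and 1 more) — out

A, C, G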